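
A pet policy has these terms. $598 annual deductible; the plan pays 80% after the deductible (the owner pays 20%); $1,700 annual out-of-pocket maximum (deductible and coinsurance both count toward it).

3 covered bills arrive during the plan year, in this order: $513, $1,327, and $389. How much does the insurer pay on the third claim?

$311.20

Claim 1 ($513): entire amount goes to the deductible. Owner owes $513 (running OOP $513). Insurer: $513 − $513 = $0.
Claim 2 ($1,327): deductible takes $85, $1,242 remains; owner's 20% is $248.40. Owner owes $333.40 (running OOP $846.40). Plan pays $1,327 − $333.40 = $993.60.
Claim 3 ($389): 20% coinsurance on $389 = $77.80. Cost to owner: $77.80. OOP to date $924.20. Insurer: $389 − $77.80 = $311.20.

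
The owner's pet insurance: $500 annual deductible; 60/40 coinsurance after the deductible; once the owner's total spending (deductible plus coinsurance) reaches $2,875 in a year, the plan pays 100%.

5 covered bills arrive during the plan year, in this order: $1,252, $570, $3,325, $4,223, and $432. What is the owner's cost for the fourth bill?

$516.20

Claim 1 — $1,252: $500 to deductible, leaving $752; 40% of $752 = $300.80. Cost to owner: $800.80. OOP to date $800.80.
Claim 2 — $570: deductible met; 40% of $570 = $228. Owner owes $228 (running OOP $1,028.80).
Claim 3 — $3,325: deductible met; 40% of $3,325 = $1,330. Owner pays $1,330; OOP now $2,358.80.
Claim 4 — $4,223: deductible met; 40% of $4,223 = $1,689.20. OOP would hit $4,048 > $2,875, so the cap limits the owner to $2,875 − $2,358.80 = $516.20.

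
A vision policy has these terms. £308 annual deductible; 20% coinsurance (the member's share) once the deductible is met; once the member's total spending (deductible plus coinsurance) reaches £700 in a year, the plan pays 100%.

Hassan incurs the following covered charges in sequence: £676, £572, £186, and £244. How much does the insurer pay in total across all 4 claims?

£1,096

Bill 1, £676: £308 to deductible, leaving £368; 20% of £368 = £73.60. Cost to member: £381.60. OOP to date £381.60. Insurer: £676 − £381.60 = £294.40.
Bill 2, £572: deductible already satisfied, so member's share is 20% × £572 = £114.40. Member owes £114.40 (running OOP £496). Plan pays £572 − £114.40 = £457.60.
Bill 3, £186: 20% coinsurance on £186 = £37.20. Cost to member: £37.20. OOP to date £533.20. Plan pays £186 − £37.20 = £148.80.
Bill 4, £244: deductible met; 20% of £244 = £48.80. Member owes £48.80 (running OOP £582). Plan pays £244 − £48.80 = £195.20.
Insurer total = bills − member's total = £1,678 − £582 = £1,096.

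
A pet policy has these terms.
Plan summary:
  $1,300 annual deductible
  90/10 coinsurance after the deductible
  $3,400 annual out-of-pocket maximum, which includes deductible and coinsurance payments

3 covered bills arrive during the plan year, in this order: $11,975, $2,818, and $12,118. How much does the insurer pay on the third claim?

Claim 1 ($11,975): deductible takes $1,300, $10,675 remains; 10% of $10,675 = $1,067.50. Owner pays $2,367.50; OOP now $2,367.50. Plan pays $11,975 − $2,367.50 = $9,607.50.
Claim 2 ($2,818): 10% coinsurance on $2,818 = $281.80. Owner owes $281.80 (running OOP $2,649.30). Plan pays $2,818 − $281.80 = $2,536.20.
Claim 3 ($12,118): deductible met; 10% of $12,118 = $1,211.80. That would push OOP to $3,861.10, over the $3,400 cap, so owner pays $3,400 − $2,649.30 = $750.70. Plan pays $12,118 − $750.70 = $11,367.30.

$11,367.30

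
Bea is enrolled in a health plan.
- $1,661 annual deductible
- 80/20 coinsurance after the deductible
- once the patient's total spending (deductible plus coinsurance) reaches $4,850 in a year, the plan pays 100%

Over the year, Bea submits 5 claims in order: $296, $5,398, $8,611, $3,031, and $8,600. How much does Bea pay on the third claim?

$1,722.20

Claim 1 — $296: fully absorbed by the deductible. Patient owes $296 (running OOP $296).
Claim 2 — $5,398: deductible takes $1,365, $4,033 remains; 20% of $4,033 = $806.60. Patient pays $2,171.60; OOP now $2,467.60.
Claim 3 — $8,611: 20% coinsurance on $8,611 = $1,722.20. Patient owes $1,722.20 (running OOP $4,189.80).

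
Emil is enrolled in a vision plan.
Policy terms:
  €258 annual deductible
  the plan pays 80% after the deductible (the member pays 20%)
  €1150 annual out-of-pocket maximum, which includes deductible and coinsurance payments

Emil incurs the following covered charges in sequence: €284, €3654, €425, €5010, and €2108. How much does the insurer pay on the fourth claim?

€4939

Claim 1 — €284: €258 to deductible, leaving €26; member's 20% is €5.20. Cost to member: €263.20. OOP to date €263.20. Plan pays €284 − €263.20 = €20.80.
Claim 2 — €3654: deductible already satisfied, so member's share is 20% × €3654 = €730.80. Member pays €730.80; OOP now €994. Plan pays €3654 − €730.80 = €2923.20.
Claim 3 — €425: 20% coinsurance on €425 = €85. Member pays €85; OOP now €1079. Plan pays €425 − €85 = €340.
Claim 4 — €5010: deductible met; 20% of €5010 = €1002. Adding that to €1079 gives €2081, past the €1150 cap; member pays only €1150 − €1079 = €71. Plan pays €5010 − €71 = €4939.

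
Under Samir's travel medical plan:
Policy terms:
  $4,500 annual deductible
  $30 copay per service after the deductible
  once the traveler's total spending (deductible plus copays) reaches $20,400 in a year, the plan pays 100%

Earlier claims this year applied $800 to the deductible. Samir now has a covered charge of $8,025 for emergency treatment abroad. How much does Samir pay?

Remaining deductible: $4,500 − $800 = $3,700.
That leaves $8,025 − $3,700 = $4,325 for the copay.
Copay on this service: $30.
So the traveler owes $3,700 + $30 = $3,730 before any cap.
Year-to-date out-of-pocket becomes $800 + $3,730 = $4,530, still under the $20,400 maximum, so no cap applies.

$3,730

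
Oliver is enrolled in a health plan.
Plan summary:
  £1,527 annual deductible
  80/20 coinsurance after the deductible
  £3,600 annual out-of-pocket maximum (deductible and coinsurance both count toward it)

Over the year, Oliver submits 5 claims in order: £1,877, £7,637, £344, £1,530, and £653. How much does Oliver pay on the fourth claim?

£306

Bill 1, £1,877: £1,527 finishes the deductible; £350 goes to coinsurance; coinsurance £350 × 20% = £70. Patient pays £1,597; OOP now £1,597.
Bill 2, £7,637: deductible already satisfied, so patient's share is 20% × £7,637 = £1,527.40. Patient owes £1,527.40 (running OOP £3,124.40).
Bill 3, £344: deductible met; 20% of £344 = £68.80. Patient owes £68.80 (running OOP £3,193.20).
Bill 4, £1,530: deductible met; 20% of £1,530 = £306. Cost to patient: £306. OOP to date £3,499.20.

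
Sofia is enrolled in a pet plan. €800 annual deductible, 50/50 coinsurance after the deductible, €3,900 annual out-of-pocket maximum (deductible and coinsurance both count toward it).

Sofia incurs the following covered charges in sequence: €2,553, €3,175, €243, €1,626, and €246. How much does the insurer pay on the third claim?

Claim 1 — €2,553: deductible takes €800, €1,753 remains; 50% of €1,753 = €876.50. Owner owes €1,676.50 (running OOP €1,676.50). Insurer: €2,553 − €1,676.50 = €876.50.
Claim 2 — €3,175: 50% coinsurance on €3,175 = €1,587.50. Owner owes €1,587.50 (running OOP €3,264). Insurer: €3,175 − €1,587.50 = €1,587.50.
Claim 3 — €243: deductible met; 50% of €243 = €121.50. Owner pays €121.50; OOP now €3,385.50. Insurer: €243 − €121.50 = €121.50.

€121.50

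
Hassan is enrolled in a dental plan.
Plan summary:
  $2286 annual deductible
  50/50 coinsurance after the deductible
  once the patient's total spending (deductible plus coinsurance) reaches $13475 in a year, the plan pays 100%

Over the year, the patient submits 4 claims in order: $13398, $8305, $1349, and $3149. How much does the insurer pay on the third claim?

Claim 1 ($13398): deductible takes $2286, $11112 remains; coinsurance $11112 × 50% = $5556. Patient owes $7842 (running OOP $7842). Plan pays $13398 − $7842 = $5556.
Claim 2 ($8305): deductible already satisfied, so patient's share is 50% × $8305 = $4152.50. Patient owes $4152.50 (running OOP $11994.50). Plan pays $8305 − $4152.50 = $4152.50.
Claim 3 ($1349): deductible already satisfied, so patient's share is 50% × $1349 = $674.50. Patient owes $674.50 (running OOP $12669). Plan pays $1349 − $674.50 = $674.50.

$674.50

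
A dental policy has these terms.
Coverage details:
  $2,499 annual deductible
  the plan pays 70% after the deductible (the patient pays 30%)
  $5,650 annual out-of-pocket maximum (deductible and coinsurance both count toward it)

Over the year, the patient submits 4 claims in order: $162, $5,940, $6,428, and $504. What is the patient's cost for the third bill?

#1 ($162): all of it applies to the deductible. Cost to patient: $162. OOP to date $162.
#2 ($5,940): $2,337 finishes the deductible; $3,603 goes to coinsurance; patient's 30% is $1,080.90. Cost to patient: $3,417.90. OOP to date $3,579.90.
#3 ($6,428): deductible already satisfied, so patient's share is 30% × $6,428 = $1,928.40. Patient pays $1,928.40; OOP now $5,508.30.

$1,928.40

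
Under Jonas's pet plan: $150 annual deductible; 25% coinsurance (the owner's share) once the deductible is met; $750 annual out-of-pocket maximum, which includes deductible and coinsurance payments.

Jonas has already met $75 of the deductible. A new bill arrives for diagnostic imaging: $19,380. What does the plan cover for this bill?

$18,705

Deductible still to meet: $150 − $75 = $75.
After the $75 deductible portion, $19,380 − $75 = $19,305 is subject to coinsurance.
Owner's 25% share of $19,305 is $4,826.25.
Owner responsibility before any cap: $75 + $4,826.25 = $4,901.25.
Adding $4,901.25 to the $75 already spent would give $4,976.25, which exceeds the $750 cap; the owner pays just $750 − $75 = $675.
The plan picks up $19,380 − $675 = $18,705.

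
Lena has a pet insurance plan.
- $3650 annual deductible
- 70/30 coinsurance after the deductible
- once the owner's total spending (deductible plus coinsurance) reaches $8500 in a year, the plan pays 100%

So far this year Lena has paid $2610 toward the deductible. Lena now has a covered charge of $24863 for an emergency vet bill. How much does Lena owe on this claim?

$5890

$2610 of the $3650 deductible is already met, leaving $1040.
After the $1040 deductible portion, $24863 − $1040 = $23823 is subject to coinsurance.
Owner's 30% share of $23823 is $7146.90.
That puts the owner's cost at $1040 + $7146.90 = $8186.90 before any cap.
That would bring total out-of-pocket to $10796.90, past the $8500 cap. The owner is capped at $8500 − $2610 = $5890 on this claim.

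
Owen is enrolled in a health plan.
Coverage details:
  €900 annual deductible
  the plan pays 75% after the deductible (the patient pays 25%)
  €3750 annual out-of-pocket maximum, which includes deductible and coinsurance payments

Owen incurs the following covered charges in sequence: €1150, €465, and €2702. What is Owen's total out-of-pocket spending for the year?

€1754.25

Claim 1 — €1150: €900 finishes the deductible; €250 goes to coinsurance; patient's 25% is €62.50. Patient pays €962.50; OOP now €962.50.
Claim 2 — €465: deductible met; 25% of €465 = €116.25. Patient owes €116.25 (running OOP €1078.75).
Claim 3 — €2702: 25% coinsurance on €2702 = €675.50. Patient owes €675.50 (running OOP €1754.25).
Total paid by the patient: €962.50 + €116.25 + €675.50 = €1754.25.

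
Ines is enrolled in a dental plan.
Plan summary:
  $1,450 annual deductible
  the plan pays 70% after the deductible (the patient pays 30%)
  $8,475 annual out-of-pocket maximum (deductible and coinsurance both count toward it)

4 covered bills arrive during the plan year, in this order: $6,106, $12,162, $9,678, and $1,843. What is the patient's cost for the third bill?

$1,979.60

Bill 1, $6,106: deductible takes $1,450, $4,656 remains; 30% of $4,656 = $1,396.80. Cost to patient: $2,846.80. OOP to date $2,846.80.
Bill 2, $12,162: deductible met; 30% of $12,162 = $3,648.60. Patient owes $3,648.60 (running OOP $6,495.40).
Bill 3, $9,678: deductible already satisfied, so patient's share is 30% × $9,678 = $2,903.40. OOP would hit $9,398.80 > $8,475, so the cap limits the patient to $8,475 − $6,495.40 = $1,979.60.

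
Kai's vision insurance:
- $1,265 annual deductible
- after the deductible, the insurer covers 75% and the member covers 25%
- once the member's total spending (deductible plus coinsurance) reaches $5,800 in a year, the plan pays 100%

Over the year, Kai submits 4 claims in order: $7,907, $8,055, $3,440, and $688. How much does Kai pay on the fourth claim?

$0.75

Claim 1 — $7,907: $1,265 finishes the deductible; $6,642 goes to coinsurance; member's 25% is $1,660.50. Member owes $2,925.50 (running OOP $2,925.50).
Claim 2 — $8,055: deductible met; 25% of $8,055 = $2,013.75. Member owes $2,013.75 (running OOP $4,939.25).
Claim 3 — $3,440: 25% coinsurance on $3,440 = $860. Member pays $860; OOP now $5,799.25.
Claim 4 — $688: deductible already satisfied, so member's share is 25% × $688 = $172. Adding that to $5,799.25 gives $5,971.25, past the $5,800 cap; member pays only $5,800 − $5,799.25 = $0.75.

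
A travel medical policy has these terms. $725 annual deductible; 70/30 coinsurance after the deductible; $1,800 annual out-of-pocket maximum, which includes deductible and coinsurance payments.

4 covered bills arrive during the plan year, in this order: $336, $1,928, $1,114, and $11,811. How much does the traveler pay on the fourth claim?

Bill 1, $336: fully absorbed by the deductible. Traveler owes $336 (running OOP $336).
Bill 2, $1,928: $389 to deductible, leaving $1,539; coinsurance $1,539 × 30% = $461.70. Traveler pays $850.70; OOP now $1,186.70.
Bill 3, $1,114: 30% coinsurance on $1,114 = $334.20. Cost to traveler: $334.20. OOP to date $1,520.90.
Bill 4, $11,811: deductible already satisfied, so traveler's share is 30% × $11,811 = $3,543.30. Adding that to $1,520.90 gives $5,064.20, past the $1,800 cap; traveler pays only $1,800 − $1,520.90 = $279.10.

$279.10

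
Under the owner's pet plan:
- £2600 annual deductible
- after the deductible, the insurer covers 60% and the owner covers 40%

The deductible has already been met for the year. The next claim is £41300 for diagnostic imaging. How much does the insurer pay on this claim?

The deductible is already satisfied, so the full bill goes to coinsurance.
Coinsurance: £41300 × 40% = £16520.
The insurer covers the remainder: £41300 − £16520 = £24780.

£24780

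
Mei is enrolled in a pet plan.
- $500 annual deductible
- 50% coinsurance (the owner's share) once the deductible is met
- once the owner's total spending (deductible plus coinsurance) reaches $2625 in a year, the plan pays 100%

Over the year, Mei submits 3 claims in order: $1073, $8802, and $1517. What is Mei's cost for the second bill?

$1838.50

Claim 1 ($1073): $500 to deductible, leaving $573; coinsurance $573 × 50% = $286.50. Cost to owner: $786.50. OOP to date $786.50.
Claim 2 ($8802): deductible already satisfied, so owner's share is 50% × $8802 = $4401. Adding that to $786.50 gives $5187.50, past the $2625 cap; owner pays only $2625 − $786.50 = $1838.50.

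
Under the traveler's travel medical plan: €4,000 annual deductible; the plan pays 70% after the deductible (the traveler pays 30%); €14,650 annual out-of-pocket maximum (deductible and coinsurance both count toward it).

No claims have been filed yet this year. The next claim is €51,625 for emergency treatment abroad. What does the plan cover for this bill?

Deductible not yet touched, so the first €4,000 of the bill goes to the deductible.
That leaves €51,625 − €4,000 = €47,625 for coinsurance.
Coinsurance: €47,625 × 30% = €14,287.50.
That puts the traveler's cost at €4,000 + €14,287.50 = €18,287.50 before any cap.
Adding €18,287.50 to the €0 already spent would give €18,287.50, which exceeds the €14,650 cap; the traveler pays just €14,650 − €0 = €14,650.
Insurer pays the balance: €51,625 − €14,650 = €36,975.

€36,975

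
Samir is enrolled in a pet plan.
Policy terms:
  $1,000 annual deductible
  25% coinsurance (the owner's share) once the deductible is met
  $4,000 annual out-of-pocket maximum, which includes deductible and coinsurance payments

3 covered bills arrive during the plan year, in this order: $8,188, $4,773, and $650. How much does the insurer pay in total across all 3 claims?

$9,611

Claim 1 — $8,188: $1,000 to deductible, leaving $7,188; coinsurance $7,188 × 25% = $1,797. Cost to owner: $2,797. OOP to date $2,797. Plan pays $8,188 − $2,797 = $5,391.
Claim 2 — $4,773: deductible already satisfied, so owner's share is 25% × $4,773 = $1,193.25. Cost to owner: $1,193.25. OOP to date $3,990.25. Insurer: $4,773 − $1,193.25 = $3,579.75.
Claim 3 — $650: deductible already satisfied, so owner's share is 25% × $650 = $162.50. That would push OOP to $4,152.75, over the $4,000 cap, so owner pays $4,000 − $3,990.25 = $9.75. Plan pays $650 − $9.75 = $640.25.
Insurer total = bills − owner's total = $13,611 − $4,000 = $9,611.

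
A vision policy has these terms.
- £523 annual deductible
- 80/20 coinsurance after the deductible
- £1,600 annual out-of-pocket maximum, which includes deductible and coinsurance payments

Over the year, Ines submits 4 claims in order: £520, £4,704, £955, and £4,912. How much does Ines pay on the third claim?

£136.80

#1 (£520): all of it applies to the deductible. Member pays £520; OOP now £520.
#2 (£4,704): £3 finishes the deductible; £4,701 goes to coinsurance; member's 20% is £940.20. Member owes £943.20 (running OOP £1,463.20).
#3 (£955): deductible met; 20% of £955 = £191. Adding that to £1,463.20 gives £1,654.20, past the £1,600 cap; member pays only £1,600 − £1,463.20 = £136.80.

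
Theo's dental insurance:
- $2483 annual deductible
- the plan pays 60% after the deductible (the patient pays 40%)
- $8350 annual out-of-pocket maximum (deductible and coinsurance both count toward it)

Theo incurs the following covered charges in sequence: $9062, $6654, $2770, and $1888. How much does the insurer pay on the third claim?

$2196.20

Claim 1 ($9062): deductible takes $2483, $6579 remains; coinsurance $6579 × 40% = $2631.60. Cost to patient: $5114.60. OOP to date $5114.60. Insurer: $9062 − $5114.60 = $3947.40.
Claim 2 ($6654): deductible already satisfied, so patient's share is 40% × $6654 = $2661.60. Patient owes $2661.60 (running OOP $7776.20). Insurer: $6654 − $2661.60 = $3992.40.
Claim 3 ($2770): deductible already satisfied, so patient's share is 40% × $2770 = $1108. That would push OOP to $8884.20, over the $8350 cap, so patient pays $8350 − $7776.20 = $573.80. Plan pays $2770 − $573.80 = $2196.20.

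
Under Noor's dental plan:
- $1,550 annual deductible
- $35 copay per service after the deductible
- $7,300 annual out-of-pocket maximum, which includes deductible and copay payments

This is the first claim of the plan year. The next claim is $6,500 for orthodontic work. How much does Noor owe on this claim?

Nothing has been paid toward the $1,550 deductible, so the first $1,550 of this charge is applied there.
That leaves $6,500 − $1,550 = $4,950 for the copay.
Copay on this service: $35.
So the patient owes $1,550 + $35 = $1,585 before any cap.
Cumulative spending $0 + $1,585 = $1,585 stays under the $7,300 maximum.

$1,585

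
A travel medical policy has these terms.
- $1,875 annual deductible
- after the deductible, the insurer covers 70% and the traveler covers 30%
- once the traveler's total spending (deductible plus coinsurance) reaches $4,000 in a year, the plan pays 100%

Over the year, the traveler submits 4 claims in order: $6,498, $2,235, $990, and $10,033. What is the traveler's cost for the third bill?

Claim 1 — $6,498: deductible takes $1,875, $4,623 remains; traveler's 30% is $1,386.90. Cost to traveler: $3,261.90. OOP to date $3,261.90.
Claim 2 — $2,235: deductible met; 30% of $2,235 = $670.50. Cost to traveler: $670.50. OOP to date $3,932.40.
Claim 3 — $990: deductible met; 30% of $990 = $297. OOP would hit $4,229.40 > $4,000, so the cap limits the traveler to $4,000 − $3,932.40 = $67.60.

$67.60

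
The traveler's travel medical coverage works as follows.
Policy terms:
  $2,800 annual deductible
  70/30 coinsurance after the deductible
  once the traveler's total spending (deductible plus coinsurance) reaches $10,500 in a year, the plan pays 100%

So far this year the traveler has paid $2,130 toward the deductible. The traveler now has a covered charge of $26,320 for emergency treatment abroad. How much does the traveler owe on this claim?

$2,130 of the $2,800 deductible is already met, leaving $670.
That leaves $26,320 − $670 = $25,650 for coinsurance.
30% of $25,650 = $7,695 falls to the traveler.
That puts the traveler's cost at $670 + $7,695 = $8,365 before any cap.
Cumulative spending $2,130 + $8,365 = $10,495 stays under the $10,500 maximum.

$8,365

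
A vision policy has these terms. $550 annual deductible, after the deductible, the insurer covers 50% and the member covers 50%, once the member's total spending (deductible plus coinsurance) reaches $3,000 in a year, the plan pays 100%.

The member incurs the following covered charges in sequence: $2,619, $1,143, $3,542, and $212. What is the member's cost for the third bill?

Bill 1, $2,619: $550 finishes the deductible; $2,069 goes to coinsurance; coinsurance $2,069 × 50% = $1,034.50. Member owes $1,584.50 (running OOP $1,584.50).
Bill 2, $1,143: 50% coinsurance on $1,143 = $571.50. Cost to member: $571.50. OOP to date $2,156.
Bill 3, $3,542: deductible already satisfied, so member's share is 50% × $3,542 = $1,771. OOP would hit $3,927 > $3,000, so the cap limits the member to $3,000 − $2,156 = $844.

$844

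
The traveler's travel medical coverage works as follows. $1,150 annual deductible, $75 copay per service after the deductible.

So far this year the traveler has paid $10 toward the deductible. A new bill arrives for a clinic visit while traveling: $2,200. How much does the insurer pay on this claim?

$985

$10 of the $1,150 deductible is already met, leaving $1,140.
After the $1,140 deductible portion, $2,200 − $1,140 = $1,060 is subject to the copay.
Copay on this service: $75.
That puts the traveler's cost at $1,140 + $75 = $1,215.
The plan picks up $2,200 − $1,215 = $985.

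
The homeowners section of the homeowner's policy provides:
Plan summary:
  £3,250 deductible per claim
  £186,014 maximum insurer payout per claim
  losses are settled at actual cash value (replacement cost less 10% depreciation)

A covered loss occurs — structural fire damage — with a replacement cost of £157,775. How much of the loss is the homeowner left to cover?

Depreciate 10%: the covered value is £157,775 × 0.9 = £141,997.50.
After the deductible, £141,997.50 − £3,250 = £138,747.50 remains.
£138,747.50 ≤ £186,014, so the limit doesn't bind; insurer pays £138,747.50.
Out of pocket: £157,775 − £138,747.50 = £19,027.50.

£19,027.50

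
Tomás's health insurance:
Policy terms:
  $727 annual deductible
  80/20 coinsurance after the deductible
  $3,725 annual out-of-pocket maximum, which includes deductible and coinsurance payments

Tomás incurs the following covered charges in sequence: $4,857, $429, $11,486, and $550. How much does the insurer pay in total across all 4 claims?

Bill 1, $4,857: deductible takes $727, $4,130 remains; 20% of $4,130 = $826. Patient pays $1,553; OOP now $1,553. Insurer: $4,857 − $1,553 = $3,304.
Bill 2, $429: 20% coinsurance on $429 = $85.80. Patient pays $85.80; OOP now $1,638.80. Plan pays $429 − $85.80 = $343.20.
Bill 3, $11,486: deductible met; 20% of $11,486 = $2,297.20. Adding that to $1,638.80 gives $3,936, past the $3,725 cap; patient pays only $3,725 − $1,638.80 = $2,086.20. Plan pays $11,486 − $2,086.20 = $9,399.80.
Bill 4, $550: deductible already satisfied, so patient's share is 20% × $550 = $110. Adding that to $3,725 gives $3,835, past the $3,725 cap; patient pays only $3,725 − $3,725 = $0. Plan pays $550 − $0 = $550.
Insurer total: $3,304 + $343.20 + $9,399.80 + $550 = $13,597.

$13,597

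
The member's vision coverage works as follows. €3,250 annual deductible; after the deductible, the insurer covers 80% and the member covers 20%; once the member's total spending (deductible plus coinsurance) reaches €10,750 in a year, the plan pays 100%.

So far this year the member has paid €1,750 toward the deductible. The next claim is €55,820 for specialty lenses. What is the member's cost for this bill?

Remaining deductible: €3,250 − €1,750 = €1,500.
After the €1,500 deductible portion, €55,820 − €1,500 = €54,320 is subject to coinsurance.
20% of €54,320 = €10,864 falls to the member.
So the member owes €1,500 + €10,864 = €12,364 before any cap.
Adding €12,364 to the €1,750 already spent would give €14,114, which exceeds the €10,750 cap; the member pays just €10,750 − €1,750 = €9,000.

€9,000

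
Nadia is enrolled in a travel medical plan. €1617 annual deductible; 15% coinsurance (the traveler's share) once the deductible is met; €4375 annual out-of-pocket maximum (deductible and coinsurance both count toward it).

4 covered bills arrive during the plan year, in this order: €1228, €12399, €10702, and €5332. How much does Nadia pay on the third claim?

Bill 1, €1228: entire amount goes to the deductible. Traveler pays €1228; OOP now €1228.
Bill 2, €12399: €389 to deductible, leaving €12010; coinsurance €12010 × 15% = €1801.50. Traveler pays €2190.50; OOP now €3418.50.
Bill 3, €10702: deductible met; 15% of €10702 = €1605.30. Adding that to €3418.50 gives €5023.80, past the €4375 cap; traveler pays only €4375 − €3418.50 = €956.50.

€956.50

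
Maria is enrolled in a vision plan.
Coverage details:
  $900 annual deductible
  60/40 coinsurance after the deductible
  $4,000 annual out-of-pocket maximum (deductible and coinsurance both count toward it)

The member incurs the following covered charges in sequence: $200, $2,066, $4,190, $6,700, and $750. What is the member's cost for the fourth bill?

#1 ($200): all of it applies to the deductible. Cost to member: $200. OOP to date $200.
#2 ($2,066): $700 finishes the deductible; $1,366 goes to coinsurance; 40% of $1,366 = $546.40. Cost to member: $1,246.40. OOP to date $1,446.40.
#3 ($4,190): deductible already satisfied, so member's share is 40% × $4,190 = $1,676. Member pays $1,676; OOP now $3,122.40.
#4 ($6,700): 40% coinsurance on $6,700 = $2,680. Adding that to $3,122.40 gives $5,802.40, past the $4,000 cap; member pays only $4,000 − $3,122.40 = $877.60.

$877.60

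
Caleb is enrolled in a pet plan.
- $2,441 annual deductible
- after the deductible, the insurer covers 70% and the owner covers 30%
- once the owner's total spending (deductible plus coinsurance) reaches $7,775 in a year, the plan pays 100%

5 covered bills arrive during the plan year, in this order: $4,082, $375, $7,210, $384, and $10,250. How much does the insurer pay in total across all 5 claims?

Bill 1, $4,082: $2,441 finishes the deductible; $1,641 goes to coinsurance; coinsurance $1,641 × 30% = $492.30. Cost to owner: $2,933.30. OOP to date $2,933.30. Insurer: $4,082 − $2,933.30 = $1,148.70.
Bill 2, $375: deductible met; 30% of $375 = $112.50. Owner owes $112.50 (running OOP $3,045.80). Plan pays $375 − $112.50 = $262.50.
Bill 3, $7,210: deductible already satisfied, so owner's share is 30% × $7,210 = $2,163. Owner pays $2,163; OOP now $5,208.80. Insurer: $7,210 − $2,163 = $5,047.
Bill 4, $384: deductible already satisfied, so owner's share is 30% × $384 = $115.20. Owner pays $115.20; OOP now $5,324. Plan pays $384 − $115.20 = $268.80.
Bill 5, $10,250: 30% coinsurance on $10,250 = $3,075. Adding that to $5,324 gives $8,399, past the $7,775 cap; owner pays only $7,775 − $5,324 = $2,451. Insurer: $10,250 − $2,451 = $7,799.
Insurer total = bills − owner's total = $22,301 − $7,775 = $14,526.

$14,526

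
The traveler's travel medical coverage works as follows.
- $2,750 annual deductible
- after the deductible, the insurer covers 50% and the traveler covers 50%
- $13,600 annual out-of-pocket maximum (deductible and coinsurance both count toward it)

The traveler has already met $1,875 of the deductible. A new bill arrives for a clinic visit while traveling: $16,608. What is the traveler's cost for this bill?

$1,875 of the $2,750 deductible is already met, leaving $875.
The remaining $15,733 (= $16,608 − $875) moves to coinsurance.
50% of $15,733 = $7,866.50 falls to the traveler.
That puts the traveler's cost at $875 + $7,866.50 = $8,741.50 before any cap.
Year-to-date out-of-pocket becomes $1,875 + $8,741.50 = $10,616.50, still under the $13,600 maximum, so no cap applies.

$8,741.50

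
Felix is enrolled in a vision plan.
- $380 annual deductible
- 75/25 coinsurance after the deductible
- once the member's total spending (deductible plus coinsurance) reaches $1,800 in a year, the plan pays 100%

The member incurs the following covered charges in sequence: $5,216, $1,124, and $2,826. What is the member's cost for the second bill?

$211

Claim 1 ($5,216): deductible takes $380, $4,836 remains; coinsurance $4,836 × 25% = $1,209. Member pays $1,589; OOP now $1,589.
Claim 2 ($1,124): deductible met; 25% of $1,124 = $281. That would push OOP to $1,870, over the $1,800 cap, so member pays $1,800 − $1,589 = $211.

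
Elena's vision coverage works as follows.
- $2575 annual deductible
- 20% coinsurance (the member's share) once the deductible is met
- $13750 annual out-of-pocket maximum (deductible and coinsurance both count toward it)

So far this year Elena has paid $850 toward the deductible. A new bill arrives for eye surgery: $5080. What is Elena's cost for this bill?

$2396

Remaining deductible: $2575 − $850 = $1725.
That leaves $5080 − $1725 = $3355 for coinsurance.
20% of $3355 = $671 falls to the member.
That puts the member's cost at $1725 + $671 = $2396 before any cap.
Cumulative spending $850 + $2396 = $3246 stays under the $13750 maximum.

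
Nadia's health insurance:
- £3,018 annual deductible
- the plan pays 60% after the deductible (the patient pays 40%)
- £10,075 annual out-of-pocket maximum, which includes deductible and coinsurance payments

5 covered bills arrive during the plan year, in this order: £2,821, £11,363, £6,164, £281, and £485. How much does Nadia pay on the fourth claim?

Bill 1, £2,821: fully absorbed by the deductible. Patient owes £2,821 (running OOP £2,821).
Bill 2, £11,363: £197 finishes the deductible; £11,166 goes to coinsurance; 40% of £11,166 = £4,466.40. Cost to patient: £4,663.40. OOP to date £7,484.40.
Bill 3, £6,164: deductible met; 40% of £6,164 = £2,465.60. Patient owes £2,465.60 (running OOP £9,950).
Bill 4, £281: deductible already satisfied, so patient's share is 40% × £281 = £112.40. Cost to patient: £112.40. OOP to date £10,062.40.

£112.40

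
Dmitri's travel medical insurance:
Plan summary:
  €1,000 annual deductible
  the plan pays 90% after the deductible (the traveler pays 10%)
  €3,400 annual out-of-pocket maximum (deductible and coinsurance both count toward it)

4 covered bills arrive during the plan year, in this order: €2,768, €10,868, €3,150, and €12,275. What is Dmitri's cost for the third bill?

€315

Claim 1 (€2,768): deductible takes €1,000, €1,768 remains; 10% of €1,768 = €176.80. Traveler owes €1,176.80 (running OOP €1,176.80).
Claim 2 (€10,868): deductible met; 10% of €10,868 = €1,086.80. Traveler owes €1,086.80 (running OOP €2,263.60).
Claim 3 (€3,150): 10% coinsurance on €3,150 = €315. Traveler pays €315; OOP now €2,578.60.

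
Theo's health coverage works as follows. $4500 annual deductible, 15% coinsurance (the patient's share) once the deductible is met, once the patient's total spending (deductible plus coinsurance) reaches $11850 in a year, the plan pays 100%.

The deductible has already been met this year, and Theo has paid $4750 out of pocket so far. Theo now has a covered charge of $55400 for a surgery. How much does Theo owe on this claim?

$7100

With the deductible met, the entire $55400 is subject to coinsurance.
Patient's 15% share of $55400 is $8310.
That would bring total out-of-pocket to $13060, past the $11850 cap. The patient is capped at $11850 − $4750 = $7100 on this claim.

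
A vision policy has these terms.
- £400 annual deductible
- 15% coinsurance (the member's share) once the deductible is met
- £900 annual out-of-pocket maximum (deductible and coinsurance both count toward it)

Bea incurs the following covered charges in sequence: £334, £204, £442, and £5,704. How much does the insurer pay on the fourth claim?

£5,291

Bill 1, £334: all of it applies to the deductible. Member owes £334 (running OOP £334). Plan pays £334 − £334 = £0.
Bill 2, £204: deductible takes £66, £138 remains; 15% of £138 = £20.70. Cost to member: £86.70. OOP to date £420.70. Plan pays £204 − £86.70 = £117.30.
Bill 3, £442: deductible met; 15% of £442 = £66.30. Cost to member: £66.30. OOP to date £487. Insurer: £442 − £66.30 = £375.70.
Bill 4, £5,704: 15% coinsurance on £5,704 = £855.60. Adding that to £487 gives £1,342.60, past the £900 cap; member pays only £900 − £487 = £413. Plan pays £5,704 − £413 = £5,291.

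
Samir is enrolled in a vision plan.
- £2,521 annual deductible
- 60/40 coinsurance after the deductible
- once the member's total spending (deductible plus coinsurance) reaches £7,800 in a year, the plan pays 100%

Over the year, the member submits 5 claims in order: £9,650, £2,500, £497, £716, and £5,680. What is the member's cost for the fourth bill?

£286.40

Claim 1 (£9,650): £2,521 finishes the deductible; £7,129 goes to coinsurance; 40% of £7,129 = £2,851.60. Member owes £5,372.60 (running OOP £5,372.60).
Claim 2 (£2,500): deductible already satisfied, so member's share is 40% × £2,500 = £1,000. Member owes £1,000 (running OOP £6,372.60).
Claim 3 (£497): deductible met; 40% of £497 = £198.80. Member owes £198.80 (running OOP £6,571.40).
Claim 4 (£716): deductible already satisfied, so member's share is 40% × £716 = £286.40. Cost to member: £286.40. OOP to date £6,857.80.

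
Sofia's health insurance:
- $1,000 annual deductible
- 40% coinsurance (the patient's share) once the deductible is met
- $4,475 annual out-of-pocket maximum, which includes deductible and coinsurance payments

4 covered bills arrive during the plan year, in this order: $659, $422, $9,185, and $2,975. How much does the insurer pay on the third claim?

#1 ($659): fully absorbed by the deductible. Cost to patient: $659. OOP to date $659. Plan pays $659 − $659 = $0.
#2 ($422): $341 to deductible, leaving $81; 40% of $81 = $32.40. Cost to patient: $373.40. OOP to date $1,032.40. Plan pays $422 − $373.40 = $48.60.
#3 ($9,185): deductible already satisfied, so patient's share is 40% × $9,185 = $3,674. That would push OOP to $4,706.40, over the $4,475 cap, so patient pays $4,475 − $1,032.40 = $3,442.60. Insurer: $9,185 − $3,442.60 = $5,742.40.

$5,742.40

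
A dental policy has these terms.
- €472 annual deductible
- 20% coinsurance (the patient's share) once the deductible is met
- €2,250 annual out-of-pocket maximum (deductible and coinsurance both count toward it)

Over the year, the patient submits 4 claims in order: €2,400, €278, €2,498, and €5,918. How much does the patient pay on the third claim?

Claim 1 (€2,400): €472 to deductible, leaving €1,928; patient's 20% is €385.60. Cost to patient: €857.60. OOP to date €857.60.
Claim 2 (€278): deductible already satisfied, so patient's share is 20% × €278 = €55.60. Cost to patient: €55.60. OOP to date €913.20.
Claim 3 (€2,498): 20% coinsurance on €2,498 = €499.60. Cost to patient: €499.60. OOP to date €1,412.80.

€499.60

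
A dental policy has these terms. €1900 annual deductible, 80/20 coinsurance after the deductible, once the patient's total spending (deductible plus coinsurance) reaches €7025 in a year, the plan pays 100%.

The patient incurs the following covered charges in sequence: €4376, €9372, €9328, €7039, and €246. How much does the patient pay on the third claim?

€1865.60

Claim 1 — €4376: €1900 finishes the deductible; €2476 goes to coinsurance; patient's 20% is €495.20. Patient owes €2395.20 (running OOP €2395.20).
Claim 2 — €9372: deductible already satisfied, so patient's share is 20% × €9372 = €1874.40. Patient owes €1874.40 (running OOP €4269.60).
Claim 3 — €9328: deductible already satisfied, so patient's share is 20% × €9328 = €1865.60. Patient owes €1865.60 (running OOP €6135.20).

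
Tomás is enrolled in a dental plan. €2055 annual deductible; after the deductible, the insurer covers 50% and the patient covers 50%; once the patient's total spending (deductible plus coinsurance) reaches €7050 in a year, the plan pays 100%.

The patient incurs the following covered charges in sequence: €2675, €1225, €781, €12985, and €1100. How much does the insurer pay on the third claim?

€390.50

Claim 1 — €2675: €2055 finishes the deductible; €620 goes to coinsurance; coinsurance €620 × 50% = €310. Patient pays €2365; OOP now €2365. Plan pays €2675 − €2365 = €310.
Claim 2 — €1225: deductible already satisfied, so patient's share is 50% × €1225 = €612.50. Patient owes €612.50 (running OOP €2977.50). Plan pays €1225 − €612.50 = €612.50.
Claim 3 — €781: deductible already satisfied, so patient's share is 50% × €781 = €390.50. Patient pays €390.50; OOP now €3368. Insurer: €781 − €390.50 = €390.50.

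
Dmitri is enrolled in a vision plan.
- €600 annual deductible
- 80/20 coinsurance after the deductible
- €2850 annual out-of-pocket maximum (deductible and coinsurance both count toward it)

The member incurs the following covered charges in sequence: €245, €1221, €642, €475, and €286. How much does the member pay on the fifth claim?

€57.20

Bill 1, €245: fully absorbed by the deductible. Cost to member: €245. OOP to date €245.
Bill 2, €1221: €355 to deductible, leaving €866; coinsurance €866 × 20% = €173.20. Member owes €528.20 (running OOP €773.20).
Bill 3, €642: deductible already satisfied, so member's share is 20% × €642 = €128.40. Cost to member: €128.40. OOP to date €901.60.
Bill 4, €475: deductible met; 20% of €475 = €95. Cost to member: €95. OOP to date €996.60.
Bill 5, €286: deductible met; 20% of €286 = €57.20. Cost to member: €57.20. OOP to date €1053.80.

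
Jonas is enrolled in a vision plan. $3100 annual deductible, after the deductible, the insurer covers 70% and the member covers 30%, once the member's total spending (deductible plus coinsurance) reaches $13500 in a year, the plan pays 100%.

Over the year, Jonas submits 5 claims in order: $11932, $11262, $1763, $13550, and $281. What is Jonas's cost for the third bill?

$528.90

#1 ($11932): $3100 finishes the deductible; $8832 goes to coinsurance; 30% of $8832 = $2649.60. Member owes $5749.60 (running OOP $5749.60).
#2 ($11262): deductible already satisfied, so member's share is 30% × $11262 = $3378.60. Member owes $3378.60 (running OOP $9128.20).
#3 ($1763): deductible already satisfied, so member's share is 30% × $1763 = $528.90. Member pays $528.90; OOP now $9657.10.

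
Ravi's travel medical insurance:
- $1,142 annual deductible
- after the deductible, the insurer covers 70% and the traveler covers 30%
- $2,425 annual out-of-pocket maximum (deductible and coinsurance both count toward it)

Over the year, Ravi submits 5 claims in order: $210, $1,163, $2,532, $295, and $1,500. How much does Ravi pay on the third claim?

Bill 1, $210: entire amount goes to the deductible. Traveler owes $210 (running OOP $210).
Bill 2, $1,163: $932 finishes the deductible; $231 goes to coinsurance; coinsurance $231 × 30% = $69.30. Traveler pays $1,001.30; OOP now $1,211.30.
Bill 3, $2,532: deductible already satisfied, so traveler's share is 30% × $2,532 = $759.60. Traveler owes $759.60 (running OOP $1,970.90).

$759.60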